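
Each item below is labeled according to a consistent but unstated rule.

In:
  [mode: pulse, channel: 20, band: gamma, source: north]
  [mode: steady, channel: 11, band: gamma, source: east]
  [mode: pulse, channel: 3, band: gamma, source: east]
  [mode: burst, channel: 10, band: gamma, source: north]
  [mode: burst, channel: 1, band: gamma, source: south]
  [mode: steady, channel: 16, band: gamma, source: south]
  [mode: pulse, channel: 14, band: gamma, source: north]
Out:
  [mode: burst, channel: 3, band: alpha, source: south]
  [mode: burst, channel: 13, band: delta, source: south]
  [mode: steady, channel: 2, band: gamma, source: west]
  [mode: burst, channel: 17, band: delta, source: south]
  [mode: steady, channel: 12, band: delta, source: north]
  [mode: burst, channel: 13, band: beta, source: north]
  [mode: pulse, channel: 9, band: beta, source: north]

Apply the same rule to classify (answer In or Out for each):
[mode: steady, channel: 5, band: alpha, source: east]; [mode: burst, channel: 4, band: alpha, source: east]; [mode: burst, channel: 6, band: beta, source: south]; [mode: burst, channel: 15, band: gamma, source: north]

Out, Out, Out, In

The classifier is using: band is gamma AND channel ≠ 2.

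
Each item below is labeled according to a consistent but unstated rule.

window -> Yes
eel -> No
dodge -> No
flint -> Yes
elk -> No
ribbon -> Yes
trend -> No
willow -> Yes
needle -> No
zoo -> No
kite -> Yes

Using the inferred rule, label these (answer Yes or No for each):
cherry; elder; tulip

No, No, Yes

The simplest hypothesis consistent with all the labels is: contains 'i'.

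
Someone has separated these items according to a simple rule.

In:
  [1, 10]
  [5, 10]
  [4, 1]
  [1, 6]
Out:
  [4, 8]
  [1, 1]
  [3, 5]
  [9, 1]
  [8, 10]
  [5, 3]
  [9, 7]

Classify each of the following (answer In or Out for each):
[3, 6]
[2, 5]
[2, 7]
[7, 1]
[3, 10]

All 'In' examples share one property — sum is odd — and every 'Out' example lacks it.
[3, 6]: 3+6 = 9, passes → In.
[2, 5]: 2+5 = 7, passes → In.
[2, 7]: 2+7 = 9, passes → In.
[7, 1]: 7+1 = 8, fails the rule → Out.
[3, 10]: 3+10 = 13, passes → In.

In, In, In, Out, In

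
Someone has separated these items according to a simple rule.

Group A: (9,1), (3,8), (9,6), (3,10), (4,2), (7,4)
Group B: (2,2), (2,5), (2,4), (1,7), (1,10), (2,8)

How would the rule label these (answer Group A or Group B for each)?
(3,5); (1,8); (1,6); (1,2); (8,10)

Group A, Group B, Group B, Group B, Group A

The common property of the 'Group A' items is: first ≥ 3. No 'Group B' item has it.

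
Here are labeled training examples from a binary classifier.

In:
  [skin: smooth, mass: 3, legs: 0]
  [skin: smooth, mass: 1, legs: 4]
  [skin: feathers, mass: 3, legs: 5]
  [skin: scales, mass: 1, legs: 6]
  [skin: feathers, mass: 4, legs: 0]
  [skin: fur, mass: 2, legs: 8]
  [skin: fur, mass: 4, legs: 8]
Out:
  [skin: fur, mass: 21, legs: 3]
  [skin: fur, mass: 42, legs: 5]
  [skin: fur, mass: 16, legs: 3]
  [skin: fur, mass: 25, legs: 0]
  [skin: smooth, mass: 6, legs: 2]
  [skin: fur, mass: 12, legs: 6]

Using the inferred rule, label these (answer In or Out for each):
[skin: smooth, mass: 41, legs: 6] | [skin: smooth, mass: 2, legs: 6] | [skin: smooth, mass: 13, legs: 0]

Rule: mass ≤ 4. This holds for each 'In' example and fails for each 'Out' one.
[skin: smooth, mass: 41, legs: 6]: mass = 41, fails the rule → Out. [skin: smooth, mass: 2, legs: 6]: mass = 2, satisfies this → In. [skin: smooth, mass: 13, legs: 0]: mass = 13, fails the rule → Out.

Out, In, Out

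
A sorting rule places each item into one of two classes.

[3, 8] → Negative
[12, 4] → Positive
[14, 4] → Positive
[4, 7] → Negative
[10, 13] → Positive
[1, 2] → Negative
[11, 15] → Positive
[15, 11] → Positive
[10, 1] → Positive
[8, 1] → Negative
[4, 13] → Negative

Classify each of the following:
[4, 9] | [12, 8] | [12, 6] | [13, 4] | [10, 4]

Every 'Positive' example satisfies: first ≥ 10. None of the 'Negative' examples do.
[4, 9]: Negative (first 4). [12, 8]: Positive (first 12). [12, 6]: Positive (first 12). [13, 4]: Positive (first 13). [10, 4]: Positive (first 10).

Negative, Positive, Positive, Positive, Positive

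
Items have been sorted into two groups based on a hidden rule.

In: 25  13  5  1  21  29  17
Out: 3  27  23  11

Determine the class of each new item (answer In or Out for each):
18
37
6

A rule that fits every label: ≡ 1 (mod 4) — true of each 'In' example, false of each 'Out' one.
18: 18 mod 4 = 2, does not fit → Out.
37: 37 mod 4 = 1, meets the rule → In.
6: 6 mod 4 = 2, does not fit → Out.

Out, In, Out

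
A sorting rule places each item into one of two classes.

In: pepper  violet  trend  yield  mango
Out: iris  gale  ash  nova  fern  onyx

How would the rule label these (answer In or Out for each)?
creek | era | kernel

One predicate separates the groups cleanly: length ≥ 5.
creek: length 5, qualifies → In.
era: length 3, fails this test → Out.
kernel: length 6, qualifies → In.

In, Out, In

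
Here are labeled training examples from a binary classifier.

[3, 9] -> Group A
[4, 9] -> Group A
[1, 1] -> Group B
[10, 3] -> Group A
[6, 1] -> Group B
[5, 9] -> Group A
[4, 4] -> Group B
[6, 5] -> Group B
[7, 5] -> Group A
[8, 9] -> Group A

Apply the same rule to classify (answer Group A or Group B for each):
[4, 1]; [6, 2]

The distinguishing property — sum ≥ 12 — holds for all the 'Group A' cases and none of the 'Group B' cases.
[4, 1]: 4+1 = 5 — lacks this property, so Group B.
[6, 2]: 6+2 = 8 — lacks this property, so Group B.

Group B, Group B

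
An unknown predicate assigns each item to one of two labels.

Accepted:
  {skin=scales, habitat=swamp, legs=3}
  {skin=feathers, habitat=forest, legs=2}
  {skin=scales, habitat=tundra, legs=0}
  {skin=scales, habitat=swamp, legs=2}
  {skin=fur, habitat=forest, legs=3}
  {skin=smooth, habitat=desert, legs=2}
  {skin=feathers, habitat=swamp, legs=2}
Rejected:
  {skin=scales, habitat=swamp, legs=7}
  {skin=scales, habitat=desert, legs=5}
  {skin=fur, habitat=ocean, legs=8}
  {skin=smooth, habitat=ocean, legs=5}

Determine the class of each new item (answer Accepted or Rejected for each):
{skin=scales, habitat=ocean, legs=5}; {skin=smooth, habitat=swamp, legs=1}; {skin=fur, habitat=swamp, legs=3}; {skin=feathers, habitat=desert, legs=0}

'Accepted' ⟺ legs ≤ 3.
{skin=scales, habitat=ocean, legs=5} → legs = 5 → Rejected.
{skin=smooth, habitat=swamp, legs=1} → legs = 1 → Accepted.
{skin=fur, habitat=swamp, legs=3} → legs = 3 → Accepted.
{skin=feathers, habitat=desert, legs=0} → legs = 0 → Accepted.

Rejected, Accepted, Accepted, Accepted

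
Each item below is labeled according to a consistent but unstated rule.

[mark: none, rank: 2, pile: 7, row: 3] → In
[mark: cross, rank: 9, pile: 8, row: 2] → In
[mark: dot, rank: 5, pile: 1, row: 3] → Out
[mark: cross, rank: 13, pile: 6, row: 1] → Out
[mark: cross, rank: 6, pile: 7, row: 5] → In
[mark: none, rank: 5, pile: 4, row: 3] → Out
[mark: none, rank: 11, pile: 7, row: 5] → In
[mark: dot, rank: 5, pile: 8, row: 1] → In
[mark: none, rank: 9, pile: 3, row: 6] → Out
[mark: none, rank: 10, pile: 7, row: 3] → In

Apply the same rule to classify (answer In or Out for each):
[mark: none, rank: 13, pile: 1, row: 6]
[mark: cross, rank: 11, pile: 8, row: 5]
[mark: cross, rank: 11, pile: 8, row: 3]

Every 'In' example satisfies: pile ≥ 7. None of the 'Out' examples do.
[mark: none, rank: 13, pile: 1, row: 6]: pile = 1 — fails the rule, so Out. [mark: cross, rank: 11, pile: 8, row: 5]: pile = 8 — fits, so In. [mark: cross, rank: 11, pile: 8, row: 3]: pile = 8 — fits, so In.

Out, In, In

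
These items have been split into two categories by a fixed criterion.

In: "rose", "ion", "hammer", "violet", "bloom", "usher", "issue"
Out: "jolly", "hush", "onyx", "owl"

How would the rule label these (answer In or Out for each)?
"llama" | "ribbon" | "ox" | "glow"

In, In, Out, Out

Every 'In' example satisfies: has ≥ 2 vowels. None of the 'Out' examples do.
"llama" — 2 vowels, hence In. "ribbon" — 2 vowels, hence In. "ox" — 1 vowel, hence Out. "glow" — 1 vowel, hence Out.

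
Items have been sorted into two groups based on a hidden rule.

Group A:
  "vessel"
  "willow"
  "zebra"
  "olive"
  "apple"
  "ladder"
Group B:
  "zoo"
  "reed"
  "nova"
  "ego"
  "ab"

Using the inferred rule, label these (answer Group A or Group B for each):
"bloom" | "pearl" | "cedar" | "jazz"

The pattern is that an item is 'Group A' exactly when: length ≥ 5.
"bloom" → length 5 → Group A. "pearl" → length 5 → Group A. "cedar" → length 5 → Group A. "jazz" → length 4 → Group B.

Group A, Group A, Group A, Group B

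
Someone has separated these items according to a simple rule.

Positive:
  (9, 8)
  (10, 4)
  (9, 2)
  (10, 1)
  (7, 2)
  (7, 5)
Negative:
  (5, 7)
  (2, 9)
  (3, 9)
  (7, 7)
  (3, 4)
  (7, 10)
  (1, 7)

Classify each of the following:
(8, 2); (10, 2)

Rule: first > second. This holds for each 'Positive' example and fails for each 'Negative' one.
(8, 2): Positive (8 > 2). (10, 2): Positive (10 > 2).

Positive, Positive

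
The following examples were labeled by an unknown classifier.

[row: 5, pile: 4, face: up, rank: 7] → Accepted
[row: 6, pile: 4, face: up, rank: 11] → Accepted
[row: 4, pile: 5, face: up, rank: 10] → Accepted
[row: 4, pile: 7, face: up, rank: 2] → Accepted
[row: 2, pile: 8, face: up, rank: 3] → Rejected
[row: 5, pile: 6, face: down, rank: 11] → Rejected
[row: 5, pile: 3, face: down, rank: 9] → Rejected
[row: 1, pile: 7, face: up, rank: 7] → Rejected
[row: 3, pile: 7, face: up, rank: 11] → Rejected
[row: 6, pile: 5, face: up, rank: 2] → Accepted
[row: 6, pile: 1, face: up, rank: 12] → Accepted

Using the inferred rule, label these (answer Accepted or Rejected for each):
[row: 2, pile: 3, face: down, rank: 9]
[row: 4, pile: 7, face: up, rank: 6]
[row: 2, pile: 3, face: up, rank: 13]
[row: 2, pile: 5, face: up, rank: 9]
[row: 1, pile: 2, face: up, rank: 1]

Rejected, Accepted, Rejected, Rejected, Rejected

Rule: face is up AND row ≥ 4. This holds for each 'Accepted' example and fails for each 'Rejected' one.
[row: 2, pile: 3, face: down, rank: 9] → face is down, row = 2 → Rejected.
[row: 4, pile: 7, face: up, rank: 6] → face is up, row = 4 → Accepted.
[row: 2, pile: 3, face: up, rank: 13] → face is up, row = 2 → Rejected.
[row: 2, pile: 5, face: up, rank: 9] → face is up, row = 2 → Rejected.
[row: 1, pile: 2, face: up, rank: 1] → face is up, row = 1 → Rejected.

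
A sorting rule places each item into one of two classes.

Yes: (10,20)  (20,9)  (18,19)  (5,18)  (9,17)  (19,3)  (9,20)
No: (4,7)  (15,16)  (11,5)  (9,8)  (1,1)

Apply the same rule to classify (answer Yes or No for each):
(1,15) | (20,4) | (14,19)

Rule: max ≥ 17. This holds for each 'Yes' example and fails for each 'No' one.

No, Yes, Yes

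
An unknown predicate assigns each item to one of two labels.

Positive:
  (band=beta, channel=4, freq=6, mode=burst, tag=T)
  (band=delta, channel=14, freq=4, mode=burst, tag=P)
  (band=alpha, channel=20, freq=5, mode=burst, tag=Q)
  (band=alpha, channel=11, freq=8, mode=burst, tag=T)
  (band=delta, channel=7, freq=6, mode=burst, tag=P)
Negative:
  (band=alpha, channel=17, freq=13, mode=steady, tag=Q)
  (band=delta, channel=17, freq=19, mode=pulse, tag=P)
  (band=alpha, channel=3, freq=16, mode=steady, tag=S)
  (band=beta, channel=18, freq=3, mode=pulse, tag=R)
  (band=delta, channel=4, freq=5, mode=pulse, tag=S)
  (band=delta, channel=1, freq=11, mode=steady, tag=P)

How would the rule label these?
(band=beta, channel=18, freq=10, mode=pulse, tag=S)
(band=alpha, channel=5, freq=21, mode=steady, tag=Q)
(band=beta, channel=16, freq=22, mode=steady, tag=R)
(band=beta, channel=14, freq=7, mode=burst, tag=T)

A rule that fits every label: mode is burst — true of each 'Positive' example, false of each 'Negative' one.
(band=beta, channel=18, freq=10, mode=pulse, tag=S): Negative (mode is pulse). (band=alpha, channel=5, freq=21, mode=steady, tag=Q): Negative (mode is steady). (band=beta, channel=16, freq=22, mode=steady, tag=R): Negative (mode is steady). (band=beta, channel=14, freq=7, mode=burst, tag=T): Positive (mode is burst).

Negative, Negative, Negative, Positive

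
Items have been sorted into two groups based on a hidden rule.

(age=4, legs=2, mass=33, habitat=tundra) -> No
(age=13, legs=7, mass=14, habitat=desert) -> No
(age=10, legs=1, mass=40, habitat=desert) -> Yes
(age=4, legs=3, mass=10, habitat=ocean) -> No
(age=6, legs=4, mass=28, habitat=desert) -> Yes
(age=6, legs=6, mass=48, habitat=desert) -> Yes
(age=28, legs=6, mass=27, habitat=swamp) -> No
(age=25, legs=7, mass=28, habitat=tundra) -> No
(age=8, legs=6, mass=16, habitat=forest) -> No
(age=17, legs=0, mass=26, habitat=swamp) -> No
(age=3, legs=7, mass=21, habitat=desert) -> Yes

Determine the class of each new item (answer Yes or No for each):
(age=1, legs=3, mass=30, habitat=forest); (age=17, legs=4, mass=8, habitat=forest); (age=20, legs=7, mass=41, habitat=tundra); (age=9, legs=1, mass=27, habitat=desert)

The common property of the 'Yes' items is: habitat is desert AND age ≤ 10. No 'No' item has it.
No: (age=1, legs=3, mass=30, habitat=forest), since habitat is forest, age = 1.
No: (age=17, legs=4, mass=8, habitat=forest), since habitat is forest, age = 17.
No: (age=20, legs=7, mass=41, habitat=tundra), since habitat is tundra, age = 20.
Yes: (age=9, legs=1, mass=27, habitat=desert), since habitat is desert, age = 9.

No, No, No, Yes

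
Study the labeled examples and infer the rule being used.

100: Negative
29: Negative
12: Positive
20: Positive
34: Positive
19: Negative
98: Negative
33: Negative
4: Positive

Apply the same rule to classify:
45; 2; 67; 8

The pattern is that an item is 'Positive' exactly when: even AND at most 34.

Negative, Positive, Negative, Positive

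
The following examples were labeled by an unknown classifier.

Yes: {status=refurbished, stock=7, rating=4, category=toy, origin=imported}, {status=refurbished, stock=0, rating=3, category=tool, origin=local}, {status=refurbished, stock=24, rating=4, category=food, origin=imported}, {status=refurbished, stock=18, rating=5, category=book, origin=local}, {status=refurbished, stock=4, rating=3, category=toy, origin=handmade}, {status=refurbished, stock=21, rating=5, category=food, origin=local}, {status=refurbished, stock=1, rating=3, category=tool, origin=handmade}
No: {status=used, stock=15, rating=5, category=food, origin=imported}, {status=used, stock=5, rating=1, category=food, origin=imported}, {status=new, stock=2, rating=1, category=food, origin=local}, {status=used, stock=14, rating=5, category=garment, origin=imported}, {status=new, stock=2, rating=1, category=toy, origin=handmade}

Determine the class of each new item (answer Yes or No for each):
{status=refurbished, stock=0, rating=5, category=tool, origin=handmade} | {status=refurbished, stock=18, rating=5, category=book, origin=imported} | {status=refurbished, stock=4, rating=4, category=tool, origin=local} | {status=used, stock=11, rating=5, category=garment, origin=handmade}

Yes, Yes, Yes, No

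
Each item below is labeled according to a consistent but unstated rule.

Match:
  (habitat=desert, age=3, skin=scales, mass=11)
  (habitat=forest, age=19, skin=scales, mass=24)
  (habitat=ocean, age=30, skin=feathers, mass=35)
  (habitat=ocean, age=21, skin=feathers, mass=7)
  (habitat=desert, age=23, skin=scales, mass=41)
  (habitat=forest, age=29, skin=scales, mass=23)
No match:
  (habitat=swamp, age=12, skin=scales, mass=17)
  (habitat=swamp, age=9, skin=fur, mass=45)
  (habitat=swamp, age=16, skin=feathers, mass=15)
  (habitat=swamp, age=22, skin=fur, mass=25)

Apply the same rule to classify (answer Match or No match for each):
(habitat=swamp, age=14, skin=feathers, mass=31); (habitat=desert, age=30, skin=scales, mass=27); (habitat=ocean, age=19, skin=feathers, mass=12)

No match, Match, Match

Checking candidate rules against both groups, what survives is: habitat is not swamp.
(habitat=swamp, age=14, skin=feathers, mass=31): habitat is swamp, does not satisfy this → No match. (habitat=desert, age=30, skin=scales, mass=27): habitat is desert, has this property → Match. (habitat=ocean, age=19, skin=feathers, mass=12): habitat is ocean, has this property → Match.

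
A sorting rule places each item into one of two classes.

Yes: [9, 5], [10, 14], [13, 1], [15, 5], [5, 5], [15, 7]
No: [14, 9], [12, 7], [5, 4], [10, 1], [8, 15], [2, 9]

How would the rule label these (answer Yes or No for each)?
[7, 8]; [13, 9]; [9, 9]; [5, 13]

The rule appears to be: sum is even.

No, Yes, Yes, Yes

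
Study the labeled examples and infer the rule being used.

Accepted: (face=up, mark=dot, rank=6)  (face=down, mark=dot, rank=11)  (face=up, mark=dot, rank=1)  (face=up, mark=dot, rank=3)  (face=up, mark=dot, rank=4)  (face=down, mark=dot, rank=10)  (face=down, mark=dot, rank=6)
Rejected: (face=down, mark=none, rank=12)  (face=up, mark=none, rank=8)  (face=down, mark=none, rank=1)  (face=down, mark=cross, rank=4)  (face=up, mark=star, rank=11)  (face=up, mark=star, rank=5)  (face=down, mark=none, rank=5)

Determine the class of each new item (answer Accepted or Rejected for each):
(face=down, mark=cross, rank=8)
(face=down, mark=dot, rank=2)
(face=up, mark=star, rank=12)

Rejected, Accepted, Rejected

One predicate separates the groups cleanly: mark is dot.
Rejected: (face=down, mark=cross, rank=8), since mark is cross.
Accepted: (face=down, mark=dot, rank=2), since mark is dot.
Rejected: (face=up, mark=star, rank=12), since mark is star.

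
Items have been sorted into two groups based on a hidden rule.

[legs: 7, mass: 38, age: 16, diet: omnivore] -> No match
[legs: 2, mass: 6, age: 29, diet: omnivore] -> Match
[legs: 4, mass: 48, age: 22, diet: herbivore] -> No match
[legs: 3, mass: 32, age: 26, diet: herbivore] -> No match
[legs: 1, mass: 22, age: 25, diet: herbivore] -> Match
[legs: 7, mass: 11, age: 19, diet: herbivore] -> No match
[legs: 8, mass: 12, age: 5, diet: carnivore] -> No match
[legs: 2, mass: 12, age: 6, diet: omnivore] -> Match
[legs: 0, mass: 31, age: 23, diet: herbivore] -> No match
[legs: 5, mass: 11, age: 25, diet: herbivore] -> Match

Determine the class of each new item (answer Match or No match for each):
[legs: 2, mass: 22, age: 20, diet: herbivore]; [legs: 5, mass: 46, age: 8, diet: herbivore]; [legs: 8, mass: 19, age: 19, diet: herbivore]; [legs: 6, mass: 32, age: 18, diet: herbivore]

'Match' ⟺ legs ≤ 5 AND mass ≤ 22.
[legs: 2, mass: 22, age: 20, diet: herbivore]: legs = 2, mass = 22, matches → Match. [legs: 5, mass: 46, age: 8, diet: herbivore]: legs = 5, mass = 46, fails this test → No match. [legs: 8, mass: 19, age: 19, diet: herbivore]: legs = 8, mass = 19, fails this test → No match. [legs: 6, mass: 32, age: 18, diet: herbivore]: legs = 6, mass = 32, fails this test → No match.

Match, No match, No match, No match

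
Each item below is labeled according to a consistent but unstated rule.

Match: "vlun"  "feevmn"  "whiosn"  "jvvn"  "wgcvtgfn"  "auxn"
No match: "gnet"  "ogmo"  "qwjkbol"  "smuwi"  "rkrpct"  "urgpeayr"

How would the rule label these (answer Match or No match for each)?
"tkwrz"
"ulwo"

No match, No match

The pattern is that an item is 'Match' exactly when: ends with 'n'.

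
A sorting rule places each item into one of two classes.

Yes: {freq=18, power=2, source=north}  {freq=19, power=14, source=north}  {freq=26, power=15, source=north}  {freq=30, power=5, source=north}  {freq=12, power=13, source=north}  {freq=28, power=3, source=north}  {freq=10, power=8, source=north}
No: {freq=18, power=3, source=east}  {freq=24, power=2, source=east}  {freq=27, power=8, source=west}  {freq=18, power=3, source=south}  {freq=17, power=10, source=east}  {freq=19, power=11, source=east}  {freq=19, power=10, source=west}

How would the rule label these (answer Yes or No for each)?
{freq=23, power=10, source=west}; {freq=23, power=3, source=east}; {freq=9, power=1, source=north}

No, No, Yes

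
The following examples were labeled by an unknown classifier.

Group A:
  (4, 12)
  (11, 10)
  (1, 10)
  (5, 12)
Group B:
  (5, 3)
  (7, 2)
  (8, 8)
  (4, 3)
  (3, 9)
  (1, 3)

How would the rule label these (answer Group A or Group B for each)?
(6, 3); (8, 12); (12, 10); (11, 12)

The simplest hypothesis consistent with all the labels is: second ≥ 10.
Group B: (6, 3), since second 3.
Group A: (8, 12), since second 12.
Group A: (12, 10), since second 10.
Group A: (11, 12), since second 12.

Group B, Group A, Group A, Group A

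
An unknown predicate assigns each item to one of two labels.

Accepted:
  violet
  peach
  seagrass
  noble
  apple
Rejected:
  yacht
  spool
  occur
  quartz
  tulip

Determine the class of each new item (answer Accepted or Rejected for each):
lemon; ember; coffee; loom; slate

Looking at the examples, the only property every 'Accepted' case has and every 'Rejected' case lacks is: contains 'e'.
lemon: Accepted (has 'e').
ember: Accepted (has 'e').
coffee: Accepted (has 'e').
loom: Rejected (no 'e').
slate: Accepted (has 'e').

Accepted, Accepted, Accepted, Rejected, Accepted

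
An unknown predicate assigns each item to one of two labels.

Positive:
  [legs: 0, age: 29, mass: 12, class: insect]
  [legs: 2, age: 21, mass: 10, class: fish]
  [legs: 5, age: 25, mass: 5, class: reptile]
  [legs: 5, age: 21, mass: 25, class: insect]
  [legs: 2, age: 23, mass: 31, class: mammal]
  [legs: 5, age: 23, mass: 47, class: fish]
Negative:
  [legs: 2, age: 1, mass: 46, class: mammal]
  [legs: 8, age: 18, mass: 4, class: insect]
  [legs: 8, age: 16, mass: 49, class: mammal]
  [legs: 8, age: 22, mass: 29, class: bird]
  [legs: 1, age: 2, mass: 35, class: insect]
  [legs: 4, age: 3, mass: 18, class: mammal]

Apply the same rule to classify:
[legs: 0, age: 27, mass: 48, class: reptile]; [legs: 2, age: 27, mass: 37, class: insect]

The pattern is that an item is 'Positive' exactly when: age ≥ 16 AND legs ≤ 5.

Positive, Positive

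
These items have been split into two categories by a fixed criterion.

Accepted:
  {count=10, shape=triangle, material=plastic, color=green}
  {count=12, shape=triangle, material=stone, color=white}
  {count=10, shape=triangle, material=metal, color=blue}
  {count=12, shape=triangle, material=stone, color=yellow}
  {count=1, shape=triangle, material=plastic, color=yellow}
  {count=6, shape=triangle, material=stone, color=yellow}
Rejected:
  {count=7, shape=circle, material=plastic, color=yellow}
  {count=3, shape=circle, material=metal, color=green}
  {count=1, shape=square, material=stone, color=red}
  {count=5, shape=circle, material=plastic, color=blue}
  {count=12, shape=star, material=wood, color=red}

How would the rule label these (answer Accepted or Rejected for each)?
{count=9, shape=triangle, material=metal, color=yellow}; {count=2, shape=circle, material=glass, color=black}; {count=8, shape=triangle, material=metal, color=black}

Looking at the examples, the only property every 'Accepted' case has and every 'Rejected' case lacks is: shape is triangle.
{count=9, shape=triangle, material=metal, color=yellow} — shape is triangle, hence Accepted.
{count=2, shape=circle, material=glass, color=black} — shape is circle, hence Rejected.
{count=8, shape=triangle, material=metal, color=black} — shape is triangle, hence Accepted.

Accepted, Rejected, Accepted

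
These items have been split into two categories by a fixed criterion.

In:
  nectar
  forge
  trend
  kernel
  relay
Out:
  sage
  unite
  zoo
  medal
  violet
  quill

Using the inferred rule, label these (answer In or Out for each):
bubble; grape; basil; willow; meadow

All 'In' examples share one property — contains 'r' — and every 'Out' example lacks it.

Out, In, Out, Out, Out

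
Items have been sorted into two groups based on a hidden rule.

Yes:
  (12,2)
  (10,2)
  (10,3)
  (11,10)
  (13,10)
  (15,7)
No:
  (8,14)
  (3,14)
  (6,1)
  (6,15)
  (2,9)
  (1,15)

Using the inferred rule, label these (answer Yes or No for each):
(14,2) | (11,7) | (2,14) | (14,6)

Yes, Yes, No, Yes

The pattern is that an item is 'Yes' exactly when: first ≥ 9.
(14,2): Yes (first 14).
(11,7): Yes (first 11).
(2,14): No (first 2).
(14,6): Yes (first 14).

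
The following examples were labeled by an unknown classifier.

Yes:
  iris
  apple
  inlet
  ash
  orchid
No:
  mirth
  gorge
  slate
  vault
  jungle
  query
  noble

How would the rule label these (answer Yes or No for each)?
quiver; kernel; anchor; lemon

Checking candidate rules against both groups, what survives is: starts with a vowel.
quiver — starts with 'q', hence No. kernel — starts with 'k', hence No. anchor — starts with 'a', hence Yes. lemon — starts with 'l', hence No.

No, No, Yes, No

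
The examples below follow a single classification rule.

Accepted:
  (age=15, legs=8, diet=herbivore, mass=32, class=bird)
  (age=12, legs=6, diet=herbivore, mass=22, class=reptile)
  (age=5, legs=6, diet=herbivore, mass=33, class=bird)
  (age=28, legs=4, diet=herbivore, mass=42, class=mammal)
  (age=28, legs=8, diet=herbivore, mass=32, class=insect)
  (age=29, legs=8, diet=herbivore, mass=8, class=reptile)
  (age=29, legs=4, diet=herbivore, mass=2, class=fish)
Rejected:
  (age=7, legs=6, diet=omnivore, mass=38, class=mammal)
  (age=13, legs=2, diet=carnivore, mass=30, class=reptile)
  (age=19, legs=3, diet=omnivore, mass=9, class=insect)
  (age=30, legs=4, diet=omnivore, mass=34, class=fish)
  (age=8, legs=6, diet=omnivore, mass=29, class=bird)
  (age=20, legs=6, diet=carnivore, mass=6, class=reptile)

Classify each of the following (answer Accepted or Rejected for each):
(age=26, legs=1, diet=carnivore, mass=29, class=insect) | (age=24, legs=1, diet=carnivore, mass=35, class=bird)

Rejected, Rejected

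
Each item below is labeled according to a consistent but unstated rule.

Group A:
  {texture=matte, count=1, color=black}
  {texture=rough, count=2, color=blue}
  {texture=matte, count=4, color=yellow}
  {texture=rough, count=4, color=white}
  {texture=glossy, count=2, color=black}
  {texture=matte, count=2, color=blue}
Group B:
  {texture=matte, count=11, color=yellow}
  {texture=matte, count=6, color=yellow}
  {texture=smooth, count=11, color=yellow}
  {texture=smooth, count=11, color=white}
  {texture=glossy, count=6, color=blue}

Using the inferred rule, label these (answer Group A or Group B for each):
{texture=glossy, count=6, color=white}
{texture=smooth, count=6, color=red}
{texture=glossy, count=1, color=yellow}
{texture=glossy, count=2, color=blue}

The pattern is that an item is 'Group A' exactly when: count ≤ 4.
{texture=glossy, count=6, color=white}: count = 6, does not pass → Group B. {texture=smooth, count=6, color=red}: count = 6, does not pass → Group B. {texture=glossy, count=1, color=yellow}: count = 1, meets the rule → Group A. {texture=glossy, count=2, color=blue}: count = 2, meets the rule → Group A.

Group B, Group B, Group A, Group A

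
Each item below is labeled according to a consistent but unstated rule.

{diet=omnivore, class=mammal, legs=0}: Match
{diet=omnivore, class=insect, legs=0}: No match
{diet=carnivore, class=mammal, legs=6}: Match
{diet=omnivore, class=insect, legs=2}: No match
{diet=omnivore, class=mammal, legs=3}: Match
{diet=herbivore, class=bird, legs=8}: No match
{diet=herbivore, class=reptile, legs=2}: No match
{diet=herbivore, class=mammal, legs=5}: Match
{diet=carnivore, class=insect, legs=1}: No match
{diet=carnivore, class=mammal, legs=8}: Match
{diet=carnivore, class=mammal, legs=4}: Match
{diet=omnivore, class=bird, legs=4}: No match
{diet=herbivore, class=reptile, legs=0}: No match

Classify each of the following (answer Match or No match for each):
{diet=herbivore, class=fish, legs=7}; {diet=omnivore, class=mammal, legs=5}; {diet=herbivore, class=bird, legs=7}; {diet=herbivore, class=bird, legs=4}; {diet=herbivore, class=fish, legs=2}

No match, Match, No match, No match, No match

One predicate separates the groups cleanly: class is mammal.
{diet=herbivore, class=fish, legs=7}: No match (class is fish). {diet=omnivore, class=mammal, legs=5}: Match (class is mammal). {diet=herbivore, class=bird, legs=7}: No match (class is bird). {diet=herbivore, class=bird, legs=4}: No match (class is bird). {diet=herbivore, class=fish, legs=2}: No match (class is fish).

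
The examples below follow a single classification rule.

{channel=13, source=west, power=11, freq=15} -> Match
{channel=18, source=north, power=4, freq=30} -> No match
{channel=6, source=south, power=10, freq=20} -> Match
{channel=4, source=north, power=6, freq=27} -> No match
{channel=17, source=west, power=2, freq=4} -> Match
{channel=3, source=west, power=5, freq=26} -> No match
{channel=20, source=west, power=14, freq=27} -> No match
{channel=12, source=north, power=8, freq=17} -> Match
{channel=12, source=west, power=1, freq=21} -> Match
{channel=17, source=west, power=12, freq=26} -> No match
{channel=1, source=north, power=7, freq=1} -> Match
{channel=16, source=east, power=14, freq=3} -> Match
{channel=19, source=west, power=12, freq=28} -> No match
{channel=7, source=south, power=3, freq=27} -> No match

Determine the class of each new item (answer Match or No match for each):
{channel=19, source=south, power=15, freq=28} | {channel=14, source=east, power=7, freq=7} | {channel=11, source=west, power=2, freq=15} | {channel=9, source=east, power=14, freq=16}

No match, Match, Match, Match

The pattern is that an item is 'Match' exactly when: freq ≤ 21.
{channel=19, source=south, power=15, freq=28} → freq = 28 → No match.
{channel=14, source=east, power=7, freq=7} → freq = 7 → Match.
{channel=11, source=west, power=2, freq=15} → freq = 15 → Match.
{channel=9, source=east, power=14, freq=16} → freq = 16 → Match.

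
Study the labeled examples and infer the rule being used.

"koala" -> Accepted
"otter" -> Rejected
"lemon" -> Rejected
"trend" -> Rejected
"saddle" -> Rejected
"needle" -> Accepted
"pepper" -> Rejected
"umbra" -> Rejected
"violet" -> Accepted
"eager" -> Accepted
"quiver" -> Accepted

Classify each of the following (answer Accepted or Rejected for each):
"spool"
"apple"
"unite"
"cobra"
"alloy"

Rejected, Rejected, Accepted, Rejected, Rejected

All 'Accepted' examples share one property — has ≥ 3 vowels — and every 'Rejected' example lacks it.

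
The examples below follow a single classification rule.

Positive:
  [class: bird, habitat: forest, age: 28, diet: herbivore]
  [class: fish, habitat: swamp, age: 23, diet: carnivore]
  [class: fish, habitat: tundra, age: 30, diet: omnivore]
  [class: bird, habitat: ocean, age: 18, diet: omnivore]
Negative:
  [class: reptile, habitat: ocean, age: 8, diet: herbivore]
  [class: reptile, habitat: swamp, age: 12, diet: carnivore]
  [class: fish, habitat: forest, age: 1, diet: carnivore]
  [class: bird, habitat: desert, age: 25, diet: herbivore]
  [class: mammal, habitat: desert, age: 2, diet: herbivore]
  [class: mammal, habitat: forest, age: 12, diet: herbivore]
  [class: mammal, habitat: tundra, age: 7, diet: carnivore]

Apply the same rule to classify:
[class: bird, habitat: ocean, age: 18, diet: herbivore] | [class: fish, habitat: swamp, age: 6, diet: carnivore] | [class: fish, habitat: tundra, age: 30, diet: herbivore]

The rule appears to be: age ≥ 18 AND age ≠ 25.

Positive, Negative, Positive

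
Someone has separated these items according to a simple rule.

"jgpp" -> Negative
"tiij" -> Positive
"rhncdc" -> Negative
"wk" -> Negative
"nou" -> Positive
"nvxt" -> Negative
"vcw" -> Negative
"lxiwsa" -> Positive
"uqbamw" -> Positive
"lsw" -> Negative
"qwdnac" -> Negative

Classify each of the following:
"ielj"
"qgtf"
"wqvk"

Positive, Negative, Negative

The classifier is using: has ≥ 2 vowels.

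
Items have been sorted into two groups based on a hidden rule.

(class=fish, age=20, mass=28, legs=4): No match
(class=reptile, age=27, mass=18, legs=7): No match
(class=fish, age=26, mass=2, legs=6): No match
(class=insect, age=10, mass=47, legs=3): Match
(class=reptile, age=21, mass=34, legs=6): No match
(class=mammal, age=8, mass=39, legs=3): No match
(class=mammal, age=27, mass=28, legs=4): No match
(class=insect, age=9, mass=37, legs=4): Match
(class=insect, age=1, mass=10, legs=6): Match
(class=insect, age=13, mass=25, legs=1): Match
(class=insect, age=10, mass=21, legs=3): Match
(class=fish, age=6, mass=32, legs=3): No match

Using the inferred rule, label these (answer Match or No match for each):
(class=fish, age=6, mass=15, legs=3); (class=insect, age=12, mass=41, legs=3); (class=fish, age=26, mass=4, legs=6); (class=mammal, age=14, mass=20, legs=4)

Checking candidate rules against both groups, what survives is: class is insect.
(class=fish, age=6, mass=15, legs=3): class is fish, does not fit → No match. (class=insect, age=12, mass=41, legs=3): class is insect, fits → Match. (class=fish, age=26, mass=4, legs=6): class is fish, does not fit → No match. (class=mammal, age=14, mass=20, legs=4): class is mammal, does not fit → No match.

No match, Match, No match, No match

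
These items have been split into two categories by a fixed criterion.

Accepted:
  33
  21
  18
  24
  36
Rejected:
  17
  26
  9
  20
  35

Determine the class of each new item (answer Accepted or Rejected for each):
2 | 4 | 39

Rule: multiple of 3 AND at least 17. This holds for each 'Accepted' example and fails for each 'Rejected' one.
2: Rejected (2 = 3·0 + 2, 2 < 17).
4: Rejected (4 = 3·1 + 1, 4 < 17).
39: Accepted (39 = 3·13, 39 ≥ 17).

Rejected, Rejected, Accepted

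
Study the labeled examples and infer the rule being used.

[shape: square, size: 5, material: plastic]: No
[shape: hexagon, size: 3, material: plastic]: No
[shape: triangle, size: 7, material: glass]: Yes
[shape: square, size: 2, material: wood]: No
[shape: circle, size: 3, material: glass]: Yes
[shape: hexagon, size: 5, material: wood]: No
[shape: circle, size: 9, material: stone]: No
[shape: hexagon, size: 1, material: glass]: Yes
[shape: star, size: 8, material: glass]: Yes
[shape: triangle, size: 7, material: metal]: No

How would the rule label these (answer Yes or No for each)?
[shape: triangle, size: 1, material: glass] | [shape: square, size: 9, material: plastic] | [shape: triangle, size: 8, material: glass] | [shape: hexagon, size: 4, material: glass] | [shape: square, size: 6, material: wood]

'Yes' ⟺ material is glass.

Yes, No, Yes, Yes, No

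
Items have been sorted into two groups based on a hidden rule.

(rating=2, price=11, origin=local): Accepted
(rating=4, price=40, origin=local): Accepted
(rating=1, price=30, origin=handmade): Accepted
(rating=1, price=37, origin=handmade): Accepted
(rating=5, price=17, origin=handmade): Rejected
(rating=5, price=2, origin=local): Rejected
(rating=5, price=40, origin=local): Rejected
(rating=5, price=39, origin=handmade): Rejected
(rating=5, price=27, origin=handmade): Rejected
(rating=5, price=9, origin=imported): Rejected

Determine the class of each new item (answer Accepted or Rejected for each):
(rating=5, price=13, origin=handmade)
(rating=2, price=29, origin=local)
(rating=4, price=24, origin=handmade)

The distinguishing property — rating ≤ 4 — holds for all the 'Accepted' cases and none of the 'Rejected' cases.
(rating=5, price=13, origin=handmade): rating = 5, lacks this property → Rejected.
(rating=2, price=29, origin=local): rating = 2, passes → Accepted.
(rating=4, price=24, origin=handmade): rating = 4, passes → Accepted.

Rejected, Accepted, Accepted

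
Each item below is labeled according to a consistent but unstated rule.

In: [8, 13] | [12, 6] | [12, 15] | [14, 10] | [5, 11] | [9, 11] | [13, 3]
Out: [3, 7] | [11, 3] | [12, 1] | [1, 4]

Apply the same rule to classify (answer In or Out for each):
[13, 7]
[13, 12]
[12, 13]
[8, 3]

In, In, In, Out

Every 'In' example satisfies: sum ≥ 16. None of the 'Out' examples do.
[13, 7] → 13+7 = 20 → In.
[13, 12] → 13+12 = 25 → In.
[12, 13] → 12+13 = 25 → In.
[8, 3] → 8+3 = 11 → Out.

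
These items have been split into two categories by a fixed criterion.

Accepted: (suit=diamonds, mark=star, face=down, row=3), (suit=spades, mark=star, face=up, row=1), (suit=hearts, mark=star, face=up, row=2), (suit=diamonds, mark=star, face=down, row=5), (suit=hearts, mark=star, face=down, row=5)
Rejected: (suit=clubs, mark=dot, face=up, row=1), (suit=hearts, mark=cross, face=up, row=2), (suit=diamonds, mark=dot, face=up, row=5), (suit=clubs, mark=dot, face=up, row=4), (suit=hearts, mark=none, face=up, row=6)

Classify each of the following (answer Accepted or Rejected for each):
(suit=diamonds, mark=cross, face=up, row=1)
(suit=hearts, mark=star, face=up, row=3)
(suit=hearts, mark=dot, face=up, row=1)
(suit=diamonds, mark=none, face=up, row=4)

The simplest hypothesis consistent with all the labels is: mark is star.
(suit=diamonds, mark=cross, face=up, row=1) — mark is cross, hence Rejected.
(suit=hearts, mark=star, face=up, row=3) — mark is star, hence Accepted.
(suit=hearts, mark=dot, face=up, row=1) — mark is dot, hence Rejected.
(suit=diamonds, mark=none, face=up, row=4) — mark is none, hence Rejected.

Rejected, Accepted, Rejected, Rejected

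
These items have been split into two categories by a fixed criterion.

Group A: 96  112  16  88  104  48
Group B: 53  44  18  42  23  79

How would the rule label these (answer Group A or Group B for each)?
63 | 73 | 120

Every 'Group A' example satisfies: multiple of 8. None of the 'Group B' examples do.
63: 63 = 8·7 + 7 — lacks this property, so Group B. 73: 73 = 8·9 + 1 — lacks this property, so Group B. 120: 120 = 8·15 — satisfies this, so Group A.

Group B, Group B, Group A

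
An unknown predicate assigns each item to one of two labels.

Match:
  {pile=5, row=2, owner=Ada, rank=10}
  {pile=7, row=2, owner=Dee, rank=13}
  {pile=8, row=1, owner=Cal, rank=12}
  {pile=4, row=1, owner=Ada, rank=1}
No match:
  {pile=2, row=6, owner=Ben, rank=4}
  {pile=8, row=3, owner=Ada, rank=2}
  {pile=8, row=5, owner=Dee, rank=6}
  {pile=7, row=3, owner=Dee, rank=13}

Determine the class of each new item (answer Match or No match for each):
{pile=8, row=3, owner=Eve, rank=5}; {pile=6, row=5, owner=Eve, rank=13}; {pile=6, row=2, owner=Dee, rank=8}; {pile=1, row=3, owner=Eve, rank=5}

No match, No match, Match, No match

Rule: row ≤ 2. This holds for each 'Match' example and fails for each 'No match' one.
No match: {pile=8, row=3, owner=Eve, rank=5}, since row = 3. No match: {pile=6, row=5, owner=Eve, rank=13}, since row = 5. Match: {pile=6, row=2, owner=Dee, rank=8}, since row = 2. No match: {pile=1, row=3, owner=Eve, rank=5}, since row = 3.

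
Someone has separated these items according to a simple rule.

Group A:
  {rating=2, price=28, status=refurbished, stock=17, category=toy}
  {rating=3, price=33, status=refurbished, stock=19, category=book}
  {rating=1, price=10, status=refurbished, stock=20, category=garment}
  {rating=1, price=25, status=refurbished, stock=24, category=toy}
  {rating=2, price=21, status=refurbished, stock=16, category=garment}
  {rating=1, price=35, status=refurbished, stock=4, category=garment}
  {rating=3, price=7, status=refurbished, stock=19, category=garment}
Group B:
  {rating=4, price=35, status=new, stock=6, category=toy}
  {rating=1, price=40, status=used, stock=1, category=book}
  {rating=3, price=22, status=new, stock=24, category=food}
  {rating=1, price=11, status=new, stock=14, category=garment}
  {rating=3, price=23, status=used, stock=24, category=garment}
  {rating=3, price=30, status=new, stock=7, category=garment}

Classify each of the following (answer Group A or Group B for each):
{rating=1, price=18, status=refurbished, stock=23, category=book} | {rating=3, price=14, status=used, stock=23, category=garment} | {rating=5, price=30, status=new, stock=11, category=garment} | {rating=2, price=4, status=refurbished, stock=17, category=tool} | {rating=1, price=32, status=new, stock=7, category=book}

Group A, Group B, Group B, Group A, Group B

Rule: status is refurbished. This holds for each 'Group A' example and fails for each 'Group B' one.
Group A: {rating=1, price=18, status=refurbished, stock=23, category=book}, since status is refurbished. Group B: {rating=3, price=14, status=used, stock=23, category=garment}, since status is used. Group B: {rating=5, price=30, status=new, stock=11, category=garment}, since status is new. Group A: {rating=2, price=4, status=refurbished, stock=17, category=tool}, since status is refurbished. Group B: {rating=1, price=32, status=new, stock=7, category=book}, since status is new.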